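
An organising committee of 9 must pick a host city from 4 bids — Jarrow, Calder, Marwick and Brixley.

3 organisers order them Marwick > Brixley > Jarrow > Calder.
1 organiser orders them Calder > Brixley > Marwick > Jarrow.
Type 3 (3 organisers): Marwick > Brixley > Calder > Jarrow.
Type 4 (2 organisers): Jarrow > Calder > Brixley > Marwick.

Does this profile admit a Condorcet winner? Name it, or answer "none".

Check each pair by majority over 9 ballots:
Jarrow vs Calder: Jarrow, 5–4.
Jarrow vs Marwick: Marwick, 7–2.
Jarrow vs Brixley: Brixley, 7–2.
Calder vs Marwick: Marwick, 6–3.
Calder vs Brixley: Brixley wins 6–3.
Marwick vs Brixley: Marwick wins 6–3.
Marwick defeats every rival head-to-head and is the Condorcet winner.

Marwick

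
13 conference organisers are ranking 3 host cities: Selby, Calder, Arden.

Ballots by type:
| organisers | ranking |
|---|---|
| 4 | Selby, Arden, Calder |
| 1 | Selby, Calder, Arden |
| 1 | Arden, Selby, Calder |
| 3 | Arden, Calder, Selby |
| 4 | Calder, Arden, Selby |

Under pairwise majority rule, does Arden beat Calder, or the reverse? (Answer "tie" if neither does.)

Ballots ranking Arden above Calder: 4 + 1 + 3 = 8.
Ballots ranking Calder above Arden: 13 − 8 = 5.
Arden wins the head-to-head 8–5.

Arden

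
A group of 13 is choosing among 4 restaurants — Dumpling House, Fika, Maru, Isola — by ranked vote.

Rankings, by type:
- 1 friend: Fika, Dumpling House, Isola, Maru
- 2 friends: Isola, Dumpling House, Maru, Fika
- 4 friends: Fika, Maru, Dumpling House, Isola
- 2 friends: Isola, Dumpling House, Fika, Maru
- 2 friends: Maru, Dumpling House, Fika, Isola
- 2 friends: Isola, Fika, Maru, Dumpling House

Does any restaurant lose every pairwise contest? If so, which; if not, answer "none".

none

Pairwise majorities:
Dumpling House vs Fika: Fika, 7–6.
Dumpling House vs Maru: 5 to 8, Maru.
Dumpling House vs Isola: Dumpling House wins 7–6.
Fika vs Maru: Fika, 9–4.
Fika vs Isola: Fika preferred on 1+4+2 = 7 ballots; Fika wins 7–6.
Maru vs Isola: Isola, 7–6.
Every restaurant wins at least one matchup (Dumpling House beats Isola; Fika beats Dumpling House; Maru beats Dumpling House; Isola beats Maru), so there is no Condorcet loser.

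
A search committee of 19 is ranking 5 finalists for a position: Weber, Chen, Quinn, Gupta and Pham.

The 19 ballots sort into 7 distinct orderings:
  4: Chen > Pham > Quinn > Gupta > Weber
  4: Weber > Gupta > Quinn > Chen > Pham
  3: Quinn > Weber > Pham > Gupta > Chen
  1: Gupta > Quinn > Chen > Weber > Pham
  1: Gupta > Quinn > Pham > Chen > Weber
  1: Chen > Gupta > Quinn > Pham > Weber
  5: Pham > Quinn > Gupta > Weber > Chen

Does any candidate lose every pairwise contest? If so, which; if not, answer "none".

none

Pairwise majorities:
Weber vs Chen: Weber preferred on 4+3+5 = 12 ballots; Weber wins 12–7.
Weber vs Quinn: 4 for Weber, 15 for Quinn — Quinn by 15–4.
Weber vs Gupta: Weber preferred on 4+3 = 7 ballots; Gupta wins 12–7.
Weber vs Pham: 8 to 11, Pham.
Chen vs Quinn: Chen preferred on 4+1 = 5 ballots; Quinn wins 14–5.
Chen vs Gupta: 5 to 14, Gupta.
Chen vs Pham: Chen preferred on 4+4+1+1 = 10 ballots; Chen wins 10–9.
Quinn–Gupta: Quinn 12–7.
Quinn vs Pham: Quinn is ranked higher on 4+3+1+1+1 = 10 ballots, Pham on 9. Quinn wins 10–9.
Gupta vs Pham: 4+1+1+1 = 7 for Gupta, 12 for Pham — Pham by 12–7.
No candidate is winless: Weber beats Chen; Chen beats Pham; Quinn beats Weber; Gupta beats Weber; Pham beats Weber. There is no Condorcet loser.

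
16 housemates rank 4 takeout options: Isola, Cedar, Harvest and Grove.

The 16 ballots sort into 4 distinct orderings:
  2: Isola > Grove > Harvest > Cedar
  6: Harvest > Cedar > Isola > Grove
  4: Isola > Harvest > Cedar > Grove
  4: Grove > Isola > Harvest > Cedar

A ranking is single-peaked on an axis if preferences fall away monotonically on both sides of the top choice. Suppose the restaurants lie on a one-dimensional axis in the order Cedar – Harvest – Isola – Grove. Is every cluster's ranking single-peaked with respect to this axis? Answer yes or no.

Axis positions: Cedar=1, Harvest=2, Isola=3, Grove=4.
Cluster 1 (peak Isola at position 3): ranking walks positions 3-4-2-1, expanding outward from the peak — single-peaked.
Cluster 2 (peak Harvest at position 2): ranking walks positions 2-1-3-4, expanding outward from the peak — single-peaked.
Cluster 3 (peak Isola at position 3): ranking walks positions 3-2-1-4, expanding outward from the peak — single-peaked.
Cluster 4 (peak Grove at position 4): ranking walks positions 4-3-2-1, expanding outward from the peak — single-peaked.
Every ranking is single-peaked on this axis.

yes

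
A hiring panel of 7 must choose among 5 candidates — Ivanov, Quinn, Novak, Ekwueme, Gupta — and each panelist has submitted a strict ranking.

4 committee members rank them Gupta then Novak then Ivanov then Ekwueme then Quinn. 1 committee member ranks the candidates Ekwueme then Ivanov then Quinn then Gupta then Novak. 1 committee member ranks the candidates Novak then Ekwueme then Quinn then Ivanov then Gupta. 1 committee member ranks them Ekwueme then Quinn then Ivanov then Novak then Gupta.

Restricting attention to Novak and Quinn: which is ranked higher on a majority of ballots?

Ballots ranking Novak above Quinn: 4 + 1 = 5.
Ballots ranking Quinn above Novak: 7 − 5 = 2.
Novak wins the head-to-head 5–2.

Novak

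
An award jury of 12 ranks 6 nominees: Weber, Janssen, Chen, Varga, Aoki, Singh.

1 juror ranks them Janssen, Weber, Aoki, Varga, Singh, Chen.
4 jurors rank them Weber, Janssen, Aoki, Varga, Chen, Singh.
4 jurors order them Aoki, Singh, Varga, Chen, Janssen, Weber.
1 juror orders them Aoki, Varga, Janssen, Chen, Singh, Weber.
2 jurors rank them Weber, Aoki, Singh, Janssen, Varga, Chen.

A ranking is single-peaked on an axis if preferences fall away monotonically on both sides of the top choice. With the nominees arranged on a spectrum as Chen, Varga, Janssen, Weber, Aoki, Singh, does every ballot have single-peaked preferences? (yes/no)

Axis positions: Chen=1, Varga=2, Janssen=3, Weber=4, Aoki=5, Singh=6.
Bloc 1 (peak Janssen at position 3): ranking walks positions 3-4-5-2-6-1, expanding outward from the peak — single-peaked.
Bloc 2 (peak Weber at position 4): ranking walks positions 4-3-5-2-1-6, expanding outward from the peak — single-peaked.
Bloc 3: ranking walks positions 5-6-2-1-3-4; Varga is ranked above Weber even though Weber lies between Varga and the peak Aoki on the axis — preferences dip and rise again. Not single-peaked.
Bloc 4: ranking walks positions 5-2-3-1-6-4; Varga is ranked above Weber even though Weber lies between Varga and the peak Aoki on the axis — preferences dip and rise again. Not single-peaked.
Bloc 5 (peak Weber at position 4): ranking walks positions 4-5-6-3-2-1, expanding outward from the peak — single-peaked.
Bloc 3 violates single-peakedness, so the profile is not single-peaked on this axis.

no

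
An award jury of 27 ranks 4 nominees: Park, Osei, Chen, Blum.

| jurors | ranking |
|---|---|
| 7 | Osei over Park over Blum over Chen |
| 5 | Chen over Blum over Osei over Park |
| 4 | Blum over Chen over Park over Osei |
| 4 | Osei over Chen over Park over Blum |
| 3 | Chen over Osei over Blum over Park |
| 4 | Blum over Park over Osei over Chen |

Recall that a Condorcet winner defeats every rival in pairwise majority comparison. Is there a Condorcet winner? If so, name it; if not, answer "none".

Pairwise majorities:
Park vs Osei: 8 to 19, Osei.
Park vs Chen: 11 to 16, Chen.
Park vs Blum: Park preferred on 7+4 = 11 ballots; Blum wins 16–11.
Osei vs Chen: 7+4+4 = 15 for Osei, 12 for Chen — Osei by 15–12.
Osei vs Blum: Osei preferred on 7+4+3 = 14 ballots; Osei wins 14–13.
Chen vs Blum: Chen is ranked higher on 5+4+3 = 12 ballots, Blum on 15. Blum wins 15–12.
Osei beats each of Park, Chen, Blum — Osei is the Condorcet winner.

Osei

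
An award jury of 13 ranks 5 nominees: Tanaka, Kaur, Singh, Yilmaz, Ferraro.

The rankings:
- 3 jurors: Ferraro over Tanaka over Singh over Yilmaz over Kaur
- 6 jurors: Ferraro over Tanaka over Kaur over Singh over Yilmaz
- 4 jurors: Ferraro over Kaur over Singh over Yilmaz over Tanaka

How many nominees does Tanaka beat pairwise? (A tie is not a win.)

3

Tanaka against each rival (13 jurors):
Tanaka vs Kaur: 3+6 = 9 for Tanaka, 4 for Kaur — Tanaka by 9–4.
Tanaka vs Singh: 3+6 = 9 for Tanaka, 4 for Singh — Tanaka by 9–4.
Tanaka vs Yilmaz: Tanaka, 9–4.
Tanaka vs Ferraro: Tanaka is ranked higher on 0 ballots, Ferraro on 13. Ferraro wins 13–0.
Tanaka beats Kaur, Singh, Yilmaz; loses to Ferraro — 3 pairwise wins.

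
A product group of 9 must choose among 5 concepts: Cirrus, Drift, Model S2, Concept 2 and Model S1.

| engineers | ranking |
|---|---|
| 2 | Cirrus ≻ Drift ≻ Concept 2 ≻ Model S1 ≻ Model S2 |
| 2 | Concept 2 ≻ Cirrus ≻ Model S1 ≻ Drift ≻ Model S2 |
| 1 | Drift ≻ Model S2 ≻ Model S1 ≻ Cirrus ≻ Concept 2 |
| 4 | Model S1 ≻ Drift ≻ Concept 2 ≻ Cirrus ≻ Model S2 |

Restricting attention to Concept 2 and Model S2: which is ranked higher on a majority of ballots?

Concept 2

Ballots ranking Concept 2 above Model S2: 2 + 2 + 4 = 8.
Ballots ranking Model S2 above Concept 2: 9 − 8 = 1.
Concept 2 wins the head-to-head 8–1.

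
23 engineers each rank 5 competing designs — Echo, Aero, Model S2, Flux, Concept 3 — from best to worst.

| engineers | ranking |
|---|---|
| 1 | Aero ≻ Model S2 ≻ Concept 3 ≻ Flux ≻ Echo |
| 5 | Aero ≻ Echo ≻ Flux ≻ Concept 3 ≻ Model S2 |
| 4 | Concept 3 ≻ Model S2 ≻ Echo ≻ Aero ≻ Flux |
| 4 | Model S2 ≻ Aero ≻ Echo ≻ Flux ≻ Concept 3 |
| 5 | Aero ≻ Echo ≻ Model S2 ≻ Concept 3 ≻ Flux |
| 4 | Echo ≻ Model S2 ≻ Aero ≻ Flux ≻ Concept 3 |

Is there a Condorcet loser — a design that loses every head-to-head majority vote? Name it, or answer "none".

Head-to-head results (23 engineers):
Echo vs Aero: Aero, 15–8.
Echo vs Model S2: Echo is ranked higher on 5+5+4 = 14 ballots, Model S2 on 9. Echo wins 14–9.
Echo vs Flux: 22 to 1, Echo.
Echo vs Concept 3: 5+4+5+4 = 18 for Echo, 5 for Concept 3 — Echo by 18–5.
Aero vs Model S2: Model S2, 12–11.
Aero vs Flux: Aero is ranked higher on 1+5+4+4+5+4 = 23 ballots, Flux on 0. Aero wins 23–0.
Aero vs Concept 3: 1+5+4+5+4 = 19 for Aero, 4 for Concept 3 — Aero by 19–4.
Model S2–Flux: Model S2 18–5.
Model S2 vs Concept 3: Model S2 wins 14–9.
Flux–Concept 3: Flux 13–10.
Only Concept 3 has no wins; Concept 3 is the Condorcet loser.

Concept 3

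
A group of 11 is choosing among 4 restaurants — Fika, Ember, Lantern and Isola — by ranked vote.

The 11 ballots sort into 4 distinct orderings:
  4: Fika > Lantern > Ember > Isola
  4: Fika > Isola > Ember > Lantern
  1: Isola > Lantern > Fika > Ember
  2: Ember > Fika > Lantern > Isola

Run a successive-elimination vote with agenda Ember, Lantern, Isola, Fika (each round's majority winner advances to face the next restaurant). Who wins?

Fika

Round 1: Ember vs Lantern — 6–5, Ember advances.
Round 2: Ember vs Isola — 6–5, Ember advances.
Round 3: Ember vs Fika — 2–9, Fika advances.
Fika survives the agenda.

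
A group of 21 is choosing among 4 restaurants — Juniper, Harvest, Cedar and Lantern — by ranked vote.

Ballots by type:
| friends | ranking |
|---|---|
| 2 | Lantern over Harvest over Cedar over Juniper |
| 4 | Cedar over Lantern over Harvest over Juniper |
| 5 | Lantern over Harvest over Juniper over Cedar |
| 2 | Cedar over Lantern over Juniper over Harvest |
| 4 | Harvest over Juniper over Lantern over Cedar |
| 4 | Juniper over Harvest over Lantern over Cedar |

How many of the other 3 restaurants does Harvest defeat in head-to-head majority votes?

2

Harvest against each rival (21 friends):
Harvest vs Juniper: Harvest, 15–6.
Harvest vs Cedar: Harvest wins 15–6.
Harvest vs Lantern: Harvest is ranked higher on 4+4 = 8 ballots, Lantern on 13. Lantern wins 13–8.
Harvest beats Juniper, Cedar; loses to Lantern — 2 pairwise wins.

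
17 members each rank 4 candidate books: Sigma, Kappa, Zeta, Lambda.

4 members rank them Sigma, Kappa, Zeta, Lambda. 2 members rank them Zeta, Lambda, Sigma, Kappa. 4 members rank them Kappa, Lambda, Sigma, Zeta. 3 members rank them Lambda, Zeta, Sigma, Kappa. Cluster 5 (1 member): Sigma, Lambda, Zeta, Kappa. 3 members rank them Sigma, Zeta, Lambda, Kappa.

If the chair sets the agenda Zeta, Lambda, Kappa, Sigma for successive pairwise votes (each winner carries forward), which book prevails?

Round 1: Zeta vs Lambda — 9–8, Zeta advances.
Round 2: Zeta vs Kappa — 9–8, Zeta advances.
Round 3: Zeta vs Sigma — 5–12, Sigma advances.
Sigma survives the agenda.

Sigma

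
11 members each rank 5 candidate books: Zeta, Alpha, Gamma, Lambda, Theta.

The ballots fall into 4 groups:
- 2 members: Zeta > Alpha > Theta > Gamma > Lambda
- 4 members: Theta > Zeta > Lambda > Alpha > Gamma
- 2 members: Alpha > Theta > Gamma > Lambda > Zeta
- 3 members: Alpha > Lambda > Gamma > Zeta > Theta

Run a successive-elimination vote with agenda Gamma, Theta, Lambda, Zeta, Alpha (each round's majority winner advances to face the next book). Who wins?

Round 1: Gamma vs Theta — 3–8, Theta advances.
Round 2: Theta vs Lambda — 8–3, Theta advances.
Round 3: Theta vs Zeta — 6–5, Theta advances.
Round 4: Theta vs Alpha — 4–7, Alpha advances.
The agenda winner is Alpha.

Alpha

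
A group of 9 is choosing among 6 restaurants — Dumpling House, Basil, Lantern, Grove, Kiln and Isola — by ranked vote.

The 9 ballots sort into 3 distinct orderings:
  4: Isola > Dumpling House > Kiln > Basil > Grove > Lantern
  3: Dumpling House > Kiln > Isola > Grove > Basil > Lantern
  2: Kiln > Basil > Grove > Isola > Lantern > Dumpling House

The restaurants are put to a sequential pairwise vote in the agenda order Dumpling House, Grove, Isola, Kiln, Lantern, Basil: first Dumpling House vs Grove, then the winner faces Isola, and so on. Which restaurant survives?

Round 1: Dumpling House vs Grove — 7–2, Dumpling House advances.
Round 2: Dumpling House vs Isola — 3–6, Isola advances.
Round 3: Isola vs Kiln — 4–5, Kiln advances.
Round 4: Kiln vs Lantern — 9–0, Kiln advances.
Round 5: Kiln vs Basil — 9–0, Kiln advances.
The agenda winner is Kiln.

Kiln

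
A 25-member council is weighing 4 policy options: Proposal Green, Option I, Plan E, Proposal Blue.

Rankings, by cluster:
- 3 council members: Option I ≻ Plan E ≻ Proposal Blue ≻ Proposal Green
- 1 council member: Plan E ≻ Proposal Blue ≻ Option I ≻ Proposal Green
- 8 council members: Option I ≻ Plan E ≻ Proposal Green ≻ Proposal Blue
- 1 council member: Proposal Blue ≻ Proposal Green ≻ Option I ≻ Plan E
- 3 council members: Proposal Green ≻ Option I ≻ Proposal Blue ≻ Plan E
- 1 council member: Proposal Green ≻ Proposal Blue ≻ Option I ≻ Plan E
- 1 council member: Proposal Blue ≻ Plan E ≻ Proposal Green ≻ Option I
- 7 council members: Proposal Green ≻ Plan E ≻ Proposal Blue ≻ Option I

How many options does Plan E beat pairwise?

2

Plan E against each rival (25 council members):
Plan E vs Proposal Green: 3+1+8+1 = 13 for Plan E, 12 for Proposal Green — Plan E by 13–12.
Plan E vs Option I: Option I, 16–9.
Plan E vs Proposal Blue: Plan E preferred on 3+1+8+7 = 19 ballots; Plan E wins 19–6.
Plan E beats Proposal Green, Proposal Blue; loses to Option I — 2 pairwise wins.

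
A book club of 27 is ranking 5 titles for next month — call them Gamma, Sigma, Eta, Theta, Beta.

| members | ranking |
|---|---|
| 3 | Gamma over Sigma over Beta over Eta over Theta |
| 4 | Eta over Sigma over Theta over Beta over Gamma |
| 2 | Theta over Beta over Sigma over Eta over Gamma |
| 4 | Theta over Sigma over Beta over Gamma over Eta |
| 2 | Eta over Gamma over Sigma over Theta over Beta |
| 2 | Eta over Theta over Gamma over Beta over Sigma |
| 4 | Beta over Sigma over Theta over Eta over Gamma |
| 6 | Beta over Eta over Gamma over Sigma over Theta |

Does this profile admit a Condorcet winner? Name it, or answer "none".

Head-to-head results (27 members):
Gamma–Sigma: Sigma 14–13.
Gamma vs Eta: Eta, 20–7.
Gamma–Theta: Theta 16–11.
Gamma vs Beta: Beta wins 20–7.
Sigma vs Eta: Eta, 14–13.
Sigma–Theta: Sigma 19–8.
Sigma–Beta: Beta 14–13.
Eta–Theta: Eta 17–10.
Eta vs Beta: Beta, 19–8.
Theta vs Beta: Theta wins 14–13.
No book is unbeaten: Gamma loses to Sigma; Sigma loses to Eta; Eta loses to Beta; Theta loses to Sigma; Beta loses to Theta. In particular Sigma → Theta → Beta → Sigma is a majority cycle — no Condorcet winner exists.

none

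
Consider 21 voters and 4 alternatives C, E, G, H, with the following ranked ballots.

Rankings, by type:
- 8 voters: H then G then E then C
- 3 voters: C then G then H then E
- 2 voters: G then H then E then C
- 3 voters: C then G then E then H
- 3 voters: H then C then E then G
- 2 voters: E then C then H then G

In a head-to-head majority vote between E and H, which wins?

Ballots ranking E above H: 3 + 2 = 5.
Ballots ranking H above E: 21 − 5 = 16.
H wins the head-to-head 16–5.

H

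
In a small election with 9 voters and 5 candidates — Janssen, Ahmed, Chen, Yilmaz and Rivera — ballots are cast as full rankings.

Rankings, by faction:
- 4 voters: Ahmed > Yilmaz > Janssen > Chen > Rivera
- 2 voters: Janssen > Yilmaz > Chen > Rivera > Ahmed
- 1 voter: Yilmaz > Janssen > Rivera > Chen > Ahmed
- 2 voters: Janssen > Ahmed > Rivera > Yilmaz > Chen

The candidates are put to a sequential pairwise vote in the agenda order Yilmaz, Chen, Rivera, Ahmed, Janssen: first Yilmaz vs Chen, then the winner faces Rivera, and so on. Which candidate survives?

Janssen

Round 1: Yilmaz vs Chen — 9–0, Yilmaz advances.
Round 2: Yilmaz vs Rivera — 7–2, Yilmaz advances.
Round 3: Yilmaz vs Ahmed — 3–6, Ahmed advances.
Round 4: Ahmed vs Janssen — 4–5, Janssen advances.
Janssen survives the agenda.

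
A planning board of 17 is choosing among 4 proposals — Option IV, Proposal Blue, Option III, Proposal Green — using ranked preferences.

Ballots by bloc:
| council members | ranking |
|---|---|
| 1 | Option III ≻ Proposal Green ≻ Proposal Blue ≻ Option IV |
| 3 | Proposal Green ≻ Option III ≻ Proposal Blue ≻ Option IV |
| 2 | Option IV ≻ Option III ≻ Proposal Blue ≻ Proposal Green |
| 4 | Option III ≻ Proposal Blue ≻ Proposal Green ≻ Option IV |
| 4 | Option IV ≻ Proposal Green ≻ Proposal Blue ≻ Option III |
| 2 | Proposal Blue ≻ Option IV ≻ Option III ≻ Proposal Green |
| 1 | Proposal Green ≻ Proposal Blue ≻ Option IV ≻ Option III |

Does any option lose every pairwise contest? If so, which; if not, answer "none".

none

Pairwise majorities:
Option IV vs Proposal Blue: 2+4 = 6 for Option IV, 11 for Proposal Blue — Proposal Blue by 11–6.
Option IV vs Option III: Option IV is ranked higher on 2+4+2+1 = 9 ballots, Option III on 8. Option IV wins 9–8.
Option IV vs Proposal Green: 2+4+2 = 8 for Option IV, 9 for Proposal Green — Proposal Green by 9–8.
Proposal Blue vs Option III: Proposal Blue preferred on 4+2+1 = 7 ballots; Option III wins 10–7.
Proposal Blue vs Proposal Green: 2+4+2 = 8 for Proposal Blue, 9 for Proposal Green — Proposal Green by 9–8.
Option III vs Proposal Green: Option III wins 9–8.
No option is winless: Option IV beats Option III; Proposal Blue beats Option IV; Option III beats Proposal Blue; Proposal Green beats Option IV. There is no Condorcet loser.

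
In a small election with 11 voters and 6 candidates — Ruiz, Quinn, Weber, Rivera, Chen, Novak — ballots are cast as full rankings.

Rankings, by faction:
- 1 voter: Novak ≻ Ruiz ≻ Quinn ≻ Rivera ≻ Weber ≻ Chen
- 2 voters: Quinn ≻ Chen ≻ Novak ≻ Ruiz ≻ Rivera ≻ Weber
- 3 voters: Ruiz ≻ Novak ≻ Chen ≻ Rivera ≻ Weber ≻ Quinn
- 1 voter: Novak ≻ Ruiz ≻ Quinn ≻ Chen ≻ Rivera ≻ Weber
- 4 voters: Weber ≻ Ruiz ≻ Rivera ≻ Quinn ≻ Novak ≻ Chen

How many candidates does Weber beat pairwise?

1

Weber against each rival (11 voters):
Weber vs Ruiz: Weber preferred on 4 ballots; Ruiz wins 7–4.
Weber–Quinn: Weber 7–4.
Weber–Rivera: Rivera 7–4.
Weber vs Chen: Weber is ranked higher on 1+4 = 5 ballots, Chen on 6. Chen wins 6–5.
Weber vs Novak: Novak wins 7–4.
Weber beats Quinn; loses to Ruiz, Rivera, Chen, Novak — 1 pairwise win.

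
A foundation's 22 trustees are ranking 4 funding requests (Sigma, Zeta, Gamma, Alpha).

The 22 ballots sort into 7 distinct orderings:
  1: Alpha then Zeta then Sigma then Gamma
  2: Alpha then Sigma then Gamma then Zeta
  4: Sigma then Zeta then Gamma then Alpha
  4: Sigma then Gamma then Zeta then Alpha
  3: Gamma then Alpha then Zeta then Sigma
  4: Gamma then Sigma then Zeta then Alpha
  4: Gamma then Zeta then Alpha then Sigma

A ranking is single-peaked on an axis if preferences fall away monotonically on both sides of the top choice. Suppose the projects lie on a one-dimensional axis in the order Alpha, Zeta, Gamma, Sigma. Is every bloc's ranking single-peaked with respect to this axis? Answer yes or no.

Axis positions: Alpha=1, Zeta=2, Gamma=3, Sigma=4.
Bloc 1: ranking walks positions 1-2-4-3; Sigma is ranked above Gamma even though Gamma lies between Sigma and the peak Alpha on the axis — preferences dip and rise again. Not single-peaked.
Bloc 2: ranking walks positions 1-4-3-2; Sigma is ranked above Zeta even though Zeta lies between Sigma and the peak Alpha on the axis — preferences dip and rise again. Not single-peaked.
Bloc 3: ranking walks positions 4-2-3-1; Zeta is ranked above Gamma even though Gamma lies between Zeta and the peak Sigma on the axis — preferences dip and rise again. Not single-peaked.
Bloc 4 (peak Sigma at position 4): ranking walks positions 4-3-2-1, expanding outward from the peak — single-peaked.
Bloc 5: ranking walks positions 3-1-2-4; Alpha is ranked above Zeta even though Zeta lies between Alpha and the peak Gamma on the axis — preferences dip and rise again. Not single-peaked.
Bloc 6 (peak Gamma at position 3): ranking walks positions 3-4-2-1, expanding outward from the peak — single-peaked.
Bloc 7 (peak Gamma at position 3): ranking walks positions 3-2-1-4, expanding outward from the peak — single-peaked.
Bloc 1 violates single-peakedness, so the profile is not single-peaked on this axis.

no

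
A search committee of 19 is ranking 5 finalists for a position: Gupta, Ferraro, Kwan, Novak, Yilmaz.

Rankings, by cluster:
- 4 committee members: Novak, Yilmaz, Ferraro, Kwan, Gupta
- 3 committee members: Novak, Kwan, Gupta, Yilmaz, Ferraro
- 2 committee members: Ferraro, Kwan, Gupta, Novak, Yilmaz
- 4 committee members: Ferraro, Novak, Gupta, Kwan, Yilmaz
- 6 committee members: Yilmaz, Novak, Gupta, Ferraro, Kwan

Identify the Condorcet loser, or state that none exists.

Kwan

Pairwise majorities:
Gupta vs Ferraro: Ferraro, 10–9.
Gupta vs Kwan: Gupta, 10–9.
Gupta vs Novak: 2 to 17, Novak.
Gupta–Yilmaz: Yilmaz 10–9.
Ferraro vs Kwan: Ferraro, 16–3.
Ferraro vs Novak: Ferraro preferred on 2+4 = 6 ballots; Novak wins 13–6.
Ferraro vs Yilmaz: 2+4 = 6 for Ferraro, 13 for Yilmaz — Yilmaz by 13–6.
Kwan–Novak: Novak 17–2.
Kwan vs Yilmaz: Yilmaz wins 10–9.
Novak–Yilmaz: Novak 13–6.
Only Kwan has no wins; Kwan is the Condorcet loser.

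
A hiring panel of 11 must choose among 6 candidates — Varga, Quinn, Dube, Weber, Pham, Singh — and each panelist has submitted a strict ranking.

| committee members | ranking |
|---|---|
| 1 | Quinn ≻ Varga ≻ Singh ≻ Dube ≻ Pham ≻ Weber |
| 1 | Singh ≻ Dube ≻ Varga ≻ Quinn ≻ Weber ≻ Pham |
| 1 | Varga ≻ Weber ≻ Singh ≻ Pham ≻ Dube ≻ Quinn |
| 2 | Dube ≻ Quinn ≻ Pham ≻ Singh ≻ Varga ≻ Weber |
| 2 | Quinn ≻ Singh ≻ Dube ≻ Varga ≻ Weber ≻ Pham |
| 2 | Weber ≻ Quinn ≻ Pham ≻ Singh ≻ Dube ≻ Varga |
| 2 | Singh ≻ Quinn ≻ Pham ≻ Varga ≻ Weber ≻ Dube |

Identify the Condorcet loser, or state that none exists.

Pairwise majorities:
Varga vs Quinn: Varga is ranked higher on 1+1 = 2 ballots, Quinn on 9. Quinn wins 9–2.
Varga vs Dube: 4 to 7, Dube.
Varga vs Weber: Varga, 9–2.
Varga vs Pham: 1+1+1+2 = 5 for Varga, 6 for Pham — Pham by 6–5.
Varga–Singh: Singh 9–2.
Quinn vs Dube: Quinn wins 7–4.
Quinn vs Weber: Quinn is ranked higher on 1+1+2+2+2 = 8 ballots, Weber on 3. Quinn wins 8–3.
Quinn vs Pham: Quinn wins 10–1.
Quinn vs Singh: Quinn preferred on 1+2+2+2 = 7 ballots; Quinn wins 7–4.
Dube vs Weber: Dube preferred on 1+1+2+2 = 6 ballots; Dube wins 6–5.
Dube vs Pham: Dube wins 6–5.
Dube vs Singh: 2 for Dube, 9 for Singh — Singh by 9–2.
Weber vs Pham: Weber preferred on 1+1+2+2 = 6 ballots; Weber wins 6–5.
Weber vs Singh: Singh, 8–3.
Pham vs Singh: Singh, 7–4.
Each candidate has at least one pairwise win (Varga beats Weber; Quinn beats Varga; Dube beats Varga; Weber beats Pham; Pham beats Varga; Singh beats Varga) — no Condorcet loser.

none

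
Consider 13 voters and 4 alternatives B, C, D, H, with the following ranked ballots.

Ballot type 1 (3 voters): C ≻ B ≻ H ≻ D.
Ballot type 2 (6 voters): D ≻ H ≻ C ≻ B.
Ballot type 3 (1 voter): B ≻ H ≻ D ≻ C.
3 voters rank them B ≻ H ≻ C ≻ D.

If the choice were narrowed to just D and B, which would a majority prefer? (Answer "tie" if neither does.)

Ballots ranking D above B: 6.
Ballots ranking B above D: 13 − 6 = 7.
B wins the head-to-head 7–6.

B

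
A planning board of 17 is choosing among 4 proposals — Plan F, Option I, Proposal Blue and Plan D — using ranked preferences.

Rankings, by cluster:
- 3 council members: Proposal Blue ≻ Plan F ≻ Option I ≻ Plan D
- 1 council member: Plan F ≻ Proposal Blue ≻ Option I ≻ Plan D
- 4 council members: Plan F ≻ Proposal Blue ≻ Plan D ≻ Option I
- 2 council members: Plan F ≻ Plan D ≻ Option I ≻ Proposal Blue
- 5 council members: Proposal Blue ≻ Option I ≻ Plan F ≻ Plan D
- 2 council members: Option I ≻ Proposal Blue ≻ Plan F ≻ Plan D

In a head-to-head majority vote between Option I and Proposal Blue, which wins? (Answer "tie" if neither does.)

Proposal Blue

Ballots ranking Option I above Proposal Blue: 2 + 2 = 4.
Ballots ranking Proposal Blue above Option I: 17 − 4 = 13.
Proposal Blue wins the head-to-head 13–4.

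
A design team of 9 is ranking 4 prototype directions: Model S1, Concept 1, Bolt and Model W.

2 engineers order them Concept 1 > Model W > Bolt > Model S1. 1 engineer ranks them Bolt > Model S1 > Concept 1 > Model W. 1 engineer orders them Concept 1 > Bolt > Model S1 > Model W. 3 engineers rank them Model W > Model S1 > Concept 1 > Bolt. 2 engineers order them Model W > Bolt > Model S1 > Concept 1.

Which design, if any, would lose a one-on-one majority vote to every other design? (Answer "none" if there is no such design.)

none

Pairwise majorities:
Model S1 vs Concept 1: Model S1, 6–3.
Model S1 vs Bolt: 3 for Model S1, 6 for Bolt — Bolt by 6–3.
Model S1 vs Model W: 2 to 7, Model W.
Concept 1 vs Bolt: Concept 1 wins 6–3.
Concept 1–Model W: Model W 5–4.
Bolt vs Model W: 2 to 7, Model W.
Every design wins at least one matchup (Model S1 beats Concept 1; Concept 1 beats Bolt; Bolt beats Model S1; Model W beats Model S1), so there is no Condorcet loser.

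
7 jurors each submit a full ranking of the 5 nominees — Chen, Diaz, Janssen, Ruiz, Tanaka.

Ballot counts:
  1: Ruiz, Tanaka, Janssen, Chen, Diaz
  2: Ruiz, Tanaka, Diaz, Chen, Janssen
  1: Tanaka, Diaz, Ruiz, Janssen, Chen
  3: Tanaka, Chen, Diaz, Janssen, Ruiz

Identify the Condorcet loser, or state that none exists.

Head-to-head results (7 jurors):
Chen vs Diaz: Chen wins 4–3.
Chen vs Janssen: Chen preferred on 2+3 = 5 ballots; Chen wins 5–2.
Chen vs Ruiz: Chen preferred on 3 ballots; Ruiz wins 4–3.
Chen vs Tanaka: 0 to 7, Tanaka.
Diaz vs Janssen: Diaz wins 6–1.
Diaz vs Ruiz: Diaz, 4–3.
Diaz vs Tanaka: Tanaka, 7–0.
Janssen vs Ruiz: Janssen is ranked higher on 3 ballots, Ruiz on 4. Ruiz wins 4–3.
Janssen vs Tanaka: Tanaka wins 7–0.
Ruiz vs Tanaka: Ruiz preferred on 1+2 = 3 ballots; Tanaka wins 4–3.
Only Janssen has no wins; Janssen is the Condorcet loser.

Janssen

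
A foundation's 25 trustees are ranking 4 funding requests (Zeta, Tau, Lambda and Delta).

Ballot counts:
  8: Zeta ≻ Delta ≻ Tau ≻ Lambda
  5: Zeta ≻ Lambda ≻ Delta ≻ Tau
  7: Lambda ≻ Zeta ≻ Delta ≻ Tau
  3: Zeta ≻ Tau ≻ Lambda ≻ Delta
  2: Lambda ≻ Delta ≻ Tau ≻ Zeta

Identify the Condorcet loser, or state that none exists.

Tau

Head-to-head results (25 reviewers):
Zeta vs Tau: 23 to 2, Zeta.
Zeta vs Lambda: 16 to 9, Zeta.
Zeta vs Delta: Zeta preferred on 8+5+7+3 = 23 ballots; Zeta wins 23–2.
Tau vs Lambda: 11 to 14, Lambda.
Tau vs Delta: Tau preferred on 3 ballots; Delta wins 22–3.
Lambda–Delta: Lambda 17–8.
Tau is beaten in every head-to-head and is the Condorcet loser.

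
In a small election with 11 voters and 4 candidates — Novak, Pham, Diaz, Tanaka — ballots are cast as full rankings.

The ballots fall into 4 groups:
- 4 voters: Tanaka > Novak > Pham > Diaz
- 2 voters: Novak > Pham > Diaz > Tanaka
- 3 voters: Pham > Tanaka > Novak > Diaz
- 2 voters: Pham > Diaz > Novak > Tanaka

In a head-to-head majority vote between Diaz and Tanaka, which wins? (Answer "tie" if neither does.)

Ballots ranking Diaz above Tanaka: 2 + 2 = 4.
Ballots ranking Tanaka above Diaz: 11 − 4 = 7.
Tanaka wins the head-to-head 7–4.

Tanaka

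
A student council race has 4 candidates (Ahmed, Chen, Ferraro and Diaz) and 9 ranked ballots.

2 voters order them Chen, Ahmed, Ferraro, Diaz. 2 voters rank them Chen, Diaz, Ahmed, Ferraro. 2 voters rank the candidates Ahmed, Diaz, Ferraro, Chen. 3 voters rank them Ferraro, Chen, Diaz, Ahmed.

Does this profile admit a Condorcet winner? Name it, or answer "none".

none

Pairwise majorities:
Ahmed vs Chen: Chen, 7–2.
Ahmed vs Ferraro: Ahmed wins 6–3.
Ahmed vs Diaz: Diaz wins 5–4.
Chen–Ferraro: Ferraro 5–4.
Chen vs Diaz: Chen, 7–2.
Ferraro–Diaz: Ferraro 5–4.
Every candidate loses at least once (Ahmed loses to Chen; Chen loses to Ferraro; Ferraro loses to Ahmed; Diaz loses to Chen). The majority relation contains the cycle Ahmed > Ferraro > Chen > Ahmed, so there is no Condorcet winner.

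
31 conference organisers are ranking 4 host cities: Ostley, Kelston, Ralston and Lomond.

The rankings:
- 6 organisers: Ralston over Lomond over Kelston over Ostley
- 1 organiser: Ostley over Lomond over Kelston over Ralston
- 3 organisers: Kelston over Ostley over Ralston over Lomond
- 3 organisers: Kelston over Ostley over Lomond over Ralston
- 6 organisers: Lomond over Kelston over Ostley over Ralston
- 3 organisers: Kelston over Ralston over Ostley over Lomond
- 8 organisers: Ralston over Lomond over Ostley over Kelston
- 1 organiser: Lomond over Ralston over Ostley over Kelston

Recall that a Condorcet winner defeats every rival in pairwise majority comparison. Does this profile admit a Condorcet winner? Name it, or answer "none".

Head-to-head results (31 organisers):
Ostley vs Kelston: Ostley preferred on 1+8+1 = 10 ballots; Kelston wins 21–10.
Ostley vs Ralston: Ostley is ranked higher on 1+3+3+6 = 13 ballots, Ralston on 18. Ralston wins 18–13.
Ostley vs Lomond: Ostley preferred on 1+3+3+3 = 10 ballots; Lomond wins 21–10.
Kelston vs Ralston: 1+3+3+6+3 = 16 for Kelston, 15 for Ralston — Kelston by 16–15.
Kelston vs Lomond: Kelston preferred on 3+3+3 = 9 ballots; Lomond wins 22–9.
Ralston vs Lomond: 6+3+3+8 = 20 for Ralston, 11 for Lomond — Ralston by 20–11.
Each city drops at least one matchup (Ostley loses to Kelston; Kelston loses to Lomond; Ralston loses to Kelston; Lomond loses to Ralston); the cycle Kelston > Ralston > Lomond > Kelston rules out a Condorcet winner.

none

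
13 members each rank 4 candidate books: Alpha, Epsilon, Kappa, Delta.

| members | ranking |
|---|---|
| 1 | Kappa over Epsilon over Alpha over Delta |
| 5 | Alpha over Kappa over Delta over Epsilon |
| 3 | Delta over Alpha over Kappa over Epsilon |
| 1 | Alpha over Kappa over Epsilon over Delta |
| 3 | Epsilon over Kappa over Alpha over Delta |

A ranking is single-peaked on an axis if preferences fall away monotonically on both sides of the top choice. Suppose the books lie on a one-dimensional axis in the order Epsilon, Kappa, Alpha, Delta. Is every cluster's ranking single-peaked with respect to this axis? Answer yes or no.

yes

Axis positions: Epsilon=1, Kappa=2, Alpha=3, Delta=4.
Cluster 1 (peak Kappa at position 2): ranking walks positions 2-1-3-4, expanding outward from the peak — single-peaked.
Cluster 2 (peak Alpha at position 3): ranking walks positions 3-2-4-1, expanding outward from the peak — single-peaked.
Cluster 3 (peak Delta at position 4): ranking walks positions 4-3-2-1, expanding outward from the peak — single-peaked.
Cluster 4 (peak Alpha at position 3): ranking walks positions 3-2-1-4, expanding outward from the peak — single-peaked.
Cluster 5 (peak Epsilon at position 1): ranking walks positions 1-2-3-4, expanding outward from the peak — single-peaked.
Every ranking is single-peaked on this axis.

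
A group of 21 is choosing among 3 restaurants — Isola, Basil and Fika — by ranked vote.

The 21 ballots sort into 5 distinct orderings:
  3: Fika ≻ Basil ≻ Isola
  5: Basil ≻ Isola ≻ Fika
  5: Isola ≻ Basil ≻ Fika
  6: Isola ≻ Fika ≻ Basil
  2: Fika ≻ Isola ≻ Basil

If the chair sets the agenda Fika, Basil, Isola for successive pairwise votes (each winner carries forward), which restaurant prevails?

Isola

Round 1: Fika vs Basil — 11–10, Fika advances.
Round 2: Fika vs Isola — 5–16, Isola advances.
Isola survives the agenda.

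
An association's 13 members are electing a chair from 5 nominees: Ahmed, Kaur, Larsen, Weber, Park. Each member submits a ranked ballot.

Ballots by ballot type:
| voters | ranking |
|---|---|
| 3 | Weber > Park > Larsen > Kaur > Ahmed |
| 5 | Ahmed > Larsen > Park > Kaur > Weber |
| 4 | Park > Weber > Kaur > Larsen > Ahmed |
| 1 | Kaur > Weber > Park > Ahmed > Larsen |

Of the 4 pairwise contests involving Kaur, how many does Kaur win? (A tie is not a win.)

Kaur against each rival (13 voters):
Kaur–Ahmed: Kaur 8–5.
Kaur–Larsen: Larsen 8–5.
Kaur vs Weber: Kaur preferred on 5+1 = 6 ballots; Weber wins 7–6.
Kaur vs Park: Park wins 12–1.
Kaur beats Ahmed; loses to Larsen, Weber, Park — 1 pairwise win.

1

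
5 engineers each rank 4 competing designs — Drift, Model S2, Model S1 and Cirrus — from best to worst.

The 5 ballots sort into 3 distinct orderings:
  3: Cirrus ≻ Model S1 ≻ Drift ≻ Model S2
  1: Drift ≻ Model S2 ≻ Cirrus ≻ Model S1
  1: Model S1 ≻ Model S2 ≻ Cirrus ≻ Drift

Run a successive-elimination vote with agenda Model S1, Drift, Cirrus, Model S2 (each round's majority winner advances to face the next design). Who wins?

Cirrus

Round 1: Model S1 vs Drift — 4–1, Model S1 advances.
Round 2: Model S1 vs Cirrus — 1–4, Cirrus advances.
Round 3: Cirrus vs Model S2 — 3–2, Cirrus advances.
Cirrus survives the agenda.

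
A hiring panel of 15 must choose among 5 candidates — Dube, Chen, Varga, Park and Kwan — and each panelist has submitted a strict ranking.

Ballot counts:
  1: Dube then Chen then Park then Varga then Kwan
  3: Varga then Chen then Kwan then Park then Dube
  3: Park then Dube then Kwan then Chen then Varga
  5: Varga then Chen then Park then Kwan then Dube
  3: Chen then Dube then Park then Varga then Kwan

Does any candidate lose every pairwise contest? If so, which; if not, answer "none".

Dube

Pairwise majorities:
Dube vs Chen: Chen wins 11–4.
Dube–Varga: Varga 8–7.
Dube vs Park: Park, 11–4.
Dube vs Kwan: Kwan, 8–7.
Chen vs Varga: Varga wins 8–7.
Chen vs Park: 1+3+5+3 = 12 for Chen, 3 for Park — Chen by 12–3.
Chen vs Kwan: 1+3+5+3 = 12 for Chen, 3 for Kwan — Chen by 12–3.
Varga vs Park: Varga preferred on 3+5 = 8 ballots; Varga wins 8–7.
Varga vs Kwan: Varga is ranked higher on 1+3+5+3 = 12 ballots, Kwan on 3. Varga wins 12–3.
Park vs Kwan: 12 to 3, Park.
Dube loses to every other candidate — it is the Condorcet loser.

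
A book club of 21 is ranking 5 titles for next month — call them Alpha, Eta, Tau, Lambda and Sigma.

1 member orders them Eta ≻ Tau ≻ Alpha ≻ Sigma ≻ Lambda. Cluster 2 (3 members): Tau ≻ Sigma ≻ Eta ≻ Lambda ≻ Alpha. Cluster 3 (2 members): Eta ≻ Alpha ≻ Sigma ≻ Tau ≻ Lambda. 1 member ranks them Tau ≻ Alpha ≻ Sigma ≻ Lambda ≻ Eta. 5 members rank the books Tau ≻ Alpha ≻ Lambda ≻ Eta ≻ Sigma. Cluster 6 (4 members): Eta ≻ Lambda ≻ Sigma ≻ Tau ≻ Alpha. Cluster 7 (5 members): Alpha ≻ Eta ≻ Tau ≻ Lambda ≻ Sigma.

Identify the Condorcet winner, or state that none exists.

none

Pairwise majorities:
Alpha vs Eta: Alpha preferred on 1+5+5 = 11 ballots; Alpha wins 11–10.
Alpha vs Tau: 2+5 = 7 for Alpha, 14 for Tau — Tau by 14–7.
Alpha vs Lambda: 1+2+1+5+5 = 14 for Alpha, 7 for Lambda — Alpha by 14–7.
Alpha vs Sigma: Alpha preferred on 1+2+1+5+5 = 14 ballots; Alpha wins 14–7.
Eta vs Tau: Eta is ranked higher on 1+2+4+5 = 12 ballots, Tau on 9. Eta wins 12–9.
Eta vs Lambda: Eta preferred on 1+3+2+4+5 = 15 ballots; Eta wins 15–6.
Eta vs Sigma: Eta is ranked higher on 1+2+5+4+5 = 17 ballots, Sigma on 4. Eta wins 17–4.
Tau vs Lambda: 1+3+2+1+5+5 = 17 for Tau, 4 for Lambda — Tau by 17–4.
Tau vs Sigma: 1+3+1+5+5 = 15 for Tau, 6 for Sigma — Tau by 15–6.
Lambda vs Sigma: Lambda is ranked higher on 5+4+5 = 14 ballots, Sigma on 7. Lambda wins 14–7.
Each book drops at least one matchup (Alpha loses to Tau; Eta loses to Alpha; Tau loses to Eta; Lambda loses to Alpha; Sigma loses to Alpha); the cycle Alpha > Eta > Tau > Alpha rules out a Condorcet winner.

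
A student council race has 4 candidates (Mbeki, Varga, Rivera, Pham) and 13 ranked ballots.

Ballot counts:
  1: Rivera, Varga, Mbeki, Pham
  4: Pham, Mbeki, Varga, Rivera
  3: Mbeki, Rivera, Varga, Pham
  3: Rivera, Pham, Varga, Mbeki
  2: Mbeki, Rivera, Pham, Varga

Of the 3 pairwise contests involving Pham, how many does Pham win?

Pham against each rival (13 voters):
Pham vs Mbeki: Pham is ranked higher on 4+3 = 7 ballots, Mbeki on 6. Pham wins 7–6.
Pham vs Varga: 9 to 4, Pham.
Pham–Rivera: Rivera 9–4.
Pham beats Mbeki, Varga; loses to Rivera — 2 pairwise wins.

2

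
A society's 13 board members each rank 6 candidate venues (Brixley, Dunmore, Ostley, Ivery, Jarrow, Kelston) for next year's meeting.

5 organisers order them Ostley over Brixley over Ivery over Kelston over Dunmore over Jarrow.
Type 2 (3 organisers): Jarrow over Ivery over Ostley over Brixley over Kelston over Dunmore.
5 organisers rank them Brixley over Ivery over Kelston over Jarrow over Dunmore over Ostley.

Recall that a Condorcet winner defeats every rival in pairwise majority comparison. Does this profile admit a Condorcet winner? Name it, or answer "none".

Pairwise majorities:
Brixley vs Dunmore: 13 to 0, Brixley.
Brixley vs Ostley: 5 to 8, Ostley.
Brixley vs Ivery: Brixley is ranked higher on 5+5 = 10 ballots, Ivery on 3. Brixley wins 10–3.
Brixley vs Jarrow: 10 to 3, Brixley.
Brixley vs Kelston: 5+3+5 = 13 for Brixley, 0 for Kelston — Brixley by 13–0.
Dunmore vs Ostley: Dunmore preferred on 5 ballots; Ostley wins 8–5.
Dunmore vs Ivery: Dunmore preferred on 0 ballots; Ivery wins 13–0.
Dunmore vs Jarrow: 5 for Dunmore, 8 for Jarrow — Jarrow by 8–5.
Dunmore vs Kelston: Dunmore preferred on 0 ballots; Kelston wins 13–0.
Ostley vs Ivery: 5 for Ostley, 8 for Ivery — Ivery by 8–5.
Ostley vs Jarrow: Ostley preferred on 5 ballots; Jarrow wins 8–5.
Ostley vs Kelston: Ostley is ranked higher on 5+3 = 8 ballots, Kelston on 5. Ostley wins 8–5.
Ivery vs Jarrow: Ivery preferred on 5+5 = 10 ballots; Ivery wins 10–3.
Ivery vs Kelston: Ivery preferred on 5+3+5 = 13 ballots; Ivery wins 13–0.
Jarrow vs Kelston: 3 to 10, Kelston.
Every city loses at least once (Brixley loses to Ostley; Dunmore loses to Brixley; Ostley loses to Ivery; Ivery loses to Brixley; Jarrow loses to Brixley; Kelston loses to Brixley). The majority relation contains the cycle Brixley beats Ivery beats Ostley beats Brixley, so there is no Condorcet winner.

none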